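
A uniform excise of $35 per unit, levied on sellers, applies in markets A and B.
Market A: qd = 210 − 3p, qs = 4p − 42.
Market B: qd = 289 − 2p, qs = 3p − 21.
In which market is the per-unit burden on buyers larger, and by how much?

Market B, by $1.

Market A: pre-tax p* = $36, q* = 102; post-tax q = 42; per-unit burden on buyers = $20.
Market B: pre-tax p* = $62, q* = 165; post-tax q = 123; per-unit burden on buyers = $21.
Difference: $20 vs $21 → market B is larger by $1.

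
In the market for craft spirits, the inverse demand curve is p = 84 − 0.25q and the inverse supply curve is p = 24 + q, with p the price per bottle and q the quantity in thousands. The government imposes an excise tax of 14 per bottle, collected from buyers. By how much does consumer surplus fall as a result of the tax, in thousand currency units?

Consumer surplus falls by 118.72 thousand.

Inverting to q(p) form: qd = 336 − 4p; qs = p − 24.
Before the tax: set 336 − 4p = p − 24 → p* = 72, q* = 48.
With the tax collected from buyers, demand (in seller-price terms) shifts: qd = 336 − 4(p + 14).
Solving gives q = 36.8 with buyers paying 74.8 and suppliers receiving 60.8 (the 14 wedge).
ΔCS is the trapezoid between Q = 36.8 and Q = 48 of height 2.8: ½ · (48 + 36.8) · 2.8 = 118.72.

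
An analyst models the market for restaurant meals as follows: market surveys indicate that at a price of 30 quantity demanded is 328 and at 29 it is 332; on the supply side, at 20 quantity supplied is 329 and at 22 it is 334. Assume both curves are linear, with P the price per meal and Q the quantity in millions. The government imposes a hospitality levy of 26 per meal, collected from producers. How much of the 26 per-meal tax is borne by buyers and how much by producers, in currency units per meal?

Demand slope: (332 − 328)/(29 − 30) = -4, so Qd = 448 − 4P.
Supply slope: (334 − 329)/(22 − 20) = 2.5, so Qs = 2.5P + 279.
Before the tax: set 448 − 4P = 2.5P + 279 → P* = 26, Q* = 344.
With the tax collected from producers, supply shifts: Qs = 2.5(P − 26) + 279.
Solving gives Q = 304 with buyers paying 36 and producers receiving 10 (the 26 wedge).
Burden on buyers: 10; on producers: 16. (They sum to 26.)
The less price-elastic side of the market bears the larger share of a per-unit tax.

Buyers bear 10 per meal; producers bear 16 per meal.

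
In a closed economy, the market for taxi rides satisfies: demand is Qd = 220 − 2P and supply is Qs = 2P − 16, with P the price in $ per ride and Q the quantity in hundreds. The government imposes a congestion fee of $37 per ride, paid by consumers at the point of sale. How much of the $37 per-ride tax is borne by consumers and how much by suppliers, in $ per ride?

Consumers bear $18.5 per ride; suppliers bear $18.5 per ride.

Without the tax, 220 − 2P = 2P − 16 gives 4P = 236, so P* = $59 and Q* = 102.
With the tax collected from consumers, demand (in seller-price terms) shifts: Qd = 220 − 2(P + 37).
Solving gives Q = 65 with consumers paying $77.5 and suppliers receiving $40.5 (the $37 wedge).
Burden on consumers: $18.5; on suppliers: $18.5. (They sum to $37.)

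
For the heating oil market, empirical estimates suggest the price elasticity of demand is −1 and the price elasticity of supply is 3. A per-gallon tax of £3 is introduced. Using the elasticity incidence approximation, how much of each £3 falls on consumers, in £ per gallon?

Consumers bear ≈ £2.25 per gallon.

Incidence ratio: consumers' share ≈ εs / (εs + |εd|) = 3 / (3 + 1) = 0.75.
So consumers bear ≈ 0.75 × £3 = £2.25; sellers bear £0.75.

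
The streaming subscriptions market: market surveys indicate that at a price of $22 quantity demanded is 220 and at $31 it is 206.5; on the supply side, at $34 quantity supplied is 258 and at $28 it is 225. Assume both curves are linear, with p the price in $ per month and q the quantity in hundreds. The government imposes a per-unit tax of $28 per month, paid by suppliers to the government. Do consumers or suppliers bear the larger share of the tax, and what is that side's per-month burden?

Consumers bear the larger share: $22 per month.

Demand slope: (206.5 − 220)/(31 − 22) = -1.5, so qd = 253 − 1.5p.
Supply slope: (225 − 258)/(28 − 34) = 5.5, so qs = 5.5p + 71.
Before the tax: set 253 − 1.5p = 5.5p + 71 → p* = $26, q* = 214.
With the tax collected from suppliers, supply shifts: qs = 5.5(p − 28) + 71.
Solving gives q = 181 with consumers paying $48 and suppliers receiving $20 (the $28 wedge).
Per-month burden: consumers $22, suppliers $6.
Consumers take the larger share because demand is less price-elastic here (demand slope 1.5 vs supply slope 5.5).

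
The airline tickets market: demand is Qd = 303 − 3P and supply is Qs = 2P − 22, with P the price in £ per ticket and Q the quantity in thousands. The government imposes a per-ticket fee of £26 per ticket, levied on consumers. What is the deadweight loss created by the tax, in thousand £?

Without the tax, 303 − 3P = 2P − 22 gives 5P = 325, so P* = £65 and Q* = 108.
With the tax collected from consumers, demand (in seller-price terms) shifts: Qd = 303 − 3(P + 26).
Solving gives Q = 76.8 with consumers paying £75.4 and suppliers receiving £49.4 (the £26 wedge).
Quantity falls by |ΔQ| = |108 − 76.8| = 31.2.
DWL = ½ · t · |ΔQ| = ½ · 26 · 31.2 = £405.6.

Deadweight loss = £405.6 thousand.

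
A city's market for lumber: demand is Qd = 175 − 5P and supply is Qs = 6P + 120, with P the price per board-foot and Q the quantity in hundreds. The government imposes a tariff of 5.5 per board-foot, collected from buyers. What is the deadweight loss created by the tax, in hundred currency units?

Deadweight loss = 41.25 hundred.

Before the tax: set 175 − 5P = 6P + 120 → P* = 5, Q* = 150.
With the tax collected from buyers, demand (in seller-price terms) shifts: Qd = 175 − 5(P + 5.5).
New equilibrium: buyers pay 8, sellers receive 2.5, Q = 135. (Wedge: Pb − Ps = 5.5.)
Quantity falls by |ΔQ| = |150 − 135| = 15.
DWL = ½ · t · |ΔQ| = ½ · 5.5 · 15 = 41.25.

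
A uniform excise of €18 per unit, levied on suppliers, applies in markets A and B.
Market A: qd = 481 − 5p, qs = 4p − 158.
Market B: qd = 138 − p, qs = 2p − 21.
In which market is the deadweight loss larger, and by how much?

Market A, by €252.

Market A: pre-tax p* = €71, q* = 126; post-tax q = 86; deadweight loss = €360.
Market B: pre-tax p* = €53, q* = 85; post-tax q = 73; deadweight loss = €108.
Difference: €360 vs €108 → market A is larger by €252.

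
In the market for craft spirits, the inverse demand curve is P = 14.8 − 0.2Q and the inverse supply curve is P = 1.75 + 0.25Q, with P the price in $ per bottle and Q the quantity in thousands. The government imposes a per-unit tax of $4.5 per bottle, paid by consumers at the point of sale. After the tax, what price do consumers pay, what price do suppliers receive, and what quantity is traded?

Consumers pay $11; suppliers receive $6.5; quantity = 19.

Inverting to Q(P) form: Qd = 74 − 5P; Qs = 4P − 7.
Without the tax, 74 − 5P = 4P − 7 gives 9P = 81, so P* = $9 and Q* = 29.
With the tax collected from consumers, demand (in seller-price terms) shifts: Qd = 74 − 5(P + 4.5).
Solving gives Q = 19 with consumers paying $11 and suppliers receiving $6.5 (the $4.5 wedge).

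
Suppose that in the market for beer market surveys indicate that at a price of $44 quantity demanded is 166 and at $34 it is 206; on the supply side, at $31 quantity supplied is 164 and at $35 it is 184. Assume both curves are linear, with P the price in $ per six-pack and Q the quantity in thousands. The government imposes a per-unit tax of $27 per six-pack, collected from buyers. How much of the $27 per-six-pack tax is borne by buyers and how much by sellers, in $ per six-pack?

Buyers bear $15 per six-pack; sellers bear $12 per six-pack.

Demand slope: (206 − 166)/(34 − 44) = -4, so Qd = 342 − 4P.
Supply slope: (184 − 164)/(35 − 31) = 5, so Qs = 5P + 9.
Before the tax: set 342 − 4P = 5P + 9 → P* = $37, Q* = 194.
With the tax collected from buyers, demand (in seller-price terms) shifts: Qd = 342 − 4(P + 27).
New equilibrium: buyers pay $52, sellers receive $25, Q = 134. (Wedge: Pb − Ps = 27.)
Burden on buyers: $15; on sellers: $12. (They sum to $27.)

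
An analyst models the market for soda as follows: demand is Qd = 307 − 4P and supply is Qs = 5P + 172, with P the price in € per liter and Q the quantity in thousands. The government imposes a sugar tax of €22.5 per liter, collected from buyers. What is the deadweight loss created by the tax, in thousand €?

Deadweight loss = €562.5 thousand.

Without the tax, 307 − 4P = 5P + 172 gives 9P = 135, so P* = €15 and Q* = 247.
With the tax collected from buyers, demand (in seller-price terms) shifts: Qd = 307 − 4(P + 22.5).
Solving gives Q = 197 with buyers paying €27.5 and sellers receiving €5 (the €22.5 wedge).
Quantity falls by |ΔQ| = |247 − 197| = 50.
DWL = ½ · t · |ΔQ| = ½ · 22.5 · 50 = €562.5.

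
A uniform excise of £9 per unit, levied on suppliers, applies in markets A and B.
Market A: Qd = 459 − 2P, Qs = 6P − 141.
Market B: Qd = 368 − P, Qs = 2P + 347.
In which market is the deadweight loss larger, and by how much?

Market A, by £33.75.

Market A: pre-tax P* = £75, Q* = 309; post-tax Q = 295.5; deadweight loss = £60.75.
Market B: pre-tax P* = £7, Q* = 361; post-tax Q = 355; deadweight loss = £27.
Difference: £60.75 vs £27 → market A is larger by £33.75.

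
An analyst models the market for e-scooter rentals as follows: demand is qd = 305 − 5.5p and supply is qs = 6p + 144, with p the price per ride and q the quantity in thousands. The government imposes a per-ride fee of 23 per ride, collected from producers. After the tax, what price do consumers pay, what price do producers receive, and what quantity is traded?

Before the tax: set 305 − 5.5p = 6p + 144 → p* = 14, q* = 228.
With the tax collected from producers, supply shifts: qs = 6(p − 23) + 144.
New equilibrium: consumers pay 26, producers receive 3, q = 162. (Wedge: pb − ps = 23.)

Consumers pay 26; producers receive 3; quantity = 162.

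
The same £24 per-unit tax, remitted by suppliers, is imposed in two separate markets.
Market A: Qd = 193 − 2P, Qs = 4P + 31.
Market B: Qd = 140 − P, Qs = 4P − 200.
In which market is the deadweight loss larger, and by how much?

Market A: pre-tax P* = £27, Q* = 139; post-tax Q = 107; deadweight loss = £384.
Market B: pre-tax P* = £68, Q* = 72; post-tax Q = 52.8; deadweight loss = £230.4.
Difference: £384 vs £230.4 → market A is larger by £153.6.

Market A, by £153.6.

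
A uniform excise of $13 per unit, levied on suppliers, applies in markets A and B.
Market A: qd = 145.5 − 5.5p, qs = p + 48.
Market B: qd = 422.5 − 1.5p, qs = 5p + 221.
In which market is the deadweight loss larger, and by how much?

Market A: pre-tax p* = $15, q* = 63; post-tax q = 52; deadweight loss = $71.5.
Market B: pre-tax p* = $31, q* = 376; post-tax q = 361; deadweight loss = $97.5.
Difference: $71.5 vs $97.5 → market B is larger by $26.

Market B, by $26.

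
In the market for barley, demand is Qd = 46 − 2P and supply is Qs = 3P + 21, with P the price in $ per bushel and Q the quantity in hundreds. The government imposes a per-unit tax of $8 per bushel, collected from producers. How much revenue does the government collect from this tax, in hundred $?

Tax revenue = $211.2 hundred.

Without the tax, 46 − 2P = 3P + 21 gives 5P = 25, so P* = $5 and Q* = 36.
With the tax collected from producers, supply shifts: Qs = 3(P − 8) + 21.
New equilibrium: consumers pay $9.8, producers receive $1.8, Q = 26.4. (Wedge: Pb − Ps = 8.)
Revenue = t · Q = 8 · 26.4 = $211.2.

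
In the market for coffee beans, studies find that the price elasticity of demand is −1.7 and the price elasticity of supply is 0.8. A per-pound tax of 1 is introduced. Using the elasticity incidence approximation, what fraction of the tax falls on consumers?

Incidence ratio: consumers' share ≈ εs / (εs + |εd|) = 0.8 / (0.8 + 1.7) = 0.32.
Supply is the less elastic side, so consumers bear the smaller share.

Consumers' share ≈ 0.32.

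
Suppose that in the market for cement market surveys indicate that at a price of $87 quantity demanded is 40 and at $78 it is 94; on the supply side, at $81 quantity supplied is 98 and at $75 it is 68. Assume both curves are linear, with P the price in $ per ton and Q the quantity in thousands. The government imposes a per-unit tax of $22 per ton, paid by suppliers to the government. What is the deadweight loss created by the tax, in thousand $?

Deadweight loss = $660 thousand.

Demand slope: (94 − 40)/(78 − 87) = -6, so Qd = 562 − 6P.
Supply slope: (68 − 98)/(75 − 81) = 5, so Qs = 5P − 307.
Before the tax: set 562 − 6P = 5P − 307 → P* = $79, Q* = 88.
With the tax collected from suppliers, supply shifts: Qs = 5(P − 22) − 307.
New equilibrium: buyers pay $89, suppliers receive $67, Q = 28. (Wedge: Pb − Ps = 22.)
Quantity falls by |ΔQ| = |88 − 28| = 60.
DWL = ½ · t · |ΔQ| = ½ · 22 · 60 = $660.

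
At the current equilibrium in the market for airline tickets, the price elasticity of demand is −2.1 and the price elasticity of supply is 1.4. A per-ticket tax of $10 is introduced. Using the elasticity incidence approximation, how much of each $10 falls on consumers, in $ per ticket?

Incidence ratio: consumers' share ≈ εs / (εs + |εd|) = 1.4 / (1.4 + 2.1) = 0.4.
So consumers bear ≈ 0.4 × $10 = $4; producers bear $6.

Consumers bear ≈ $4 per ticket.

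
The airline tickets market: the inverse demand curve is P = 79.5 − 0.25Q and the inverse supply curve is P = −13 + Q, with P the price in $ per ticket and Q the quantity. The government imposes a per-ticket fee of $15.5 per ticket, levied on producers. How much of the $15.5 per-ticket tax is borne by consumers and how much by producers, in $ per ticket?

Consumers bear $3.1 per ticket; producers bear $12.4 per ticket.

Inverting to Q(P) form: Qd = 318 − 4P; Qs = P + 13.
Before the tax: set 318 − 4P = P + 13 → P* = $61, Q* = 74.
With the tax collected from producers, supply shifts: Qs = (P − 15.5) + 13.
Solving gives Q = 61.6 with consumers paying $64.1 and producers receiving $48.6 (the $15.5 wedge).
Burden on consumers: $3.1; on producers: $12.4. (They sum to $15.5.)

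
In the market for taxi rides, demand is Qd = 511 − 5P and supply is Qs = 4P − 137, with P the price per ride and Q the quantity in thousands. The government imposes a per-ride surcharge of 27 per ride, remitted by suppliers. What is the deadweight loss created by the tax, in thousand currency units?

Deadweight loss = 810 thousand.

Without the tax, 511 − 5P = 4P − 137 gives 9P = 648, so P* = 72 and Q* = 151.
With the tax collected from suppliers, supply shifts: Qs = 4(P − 27) − 137.
Solving gives Q = 91 with buyers paying 84 and suppliers receiving 57 (the 27 wedge).
Quantity falls by |ΔQ| = |151 − 91| = 60.
DWL = ½ · t · |ΔQ| = ½ · 27 · 60 = 810.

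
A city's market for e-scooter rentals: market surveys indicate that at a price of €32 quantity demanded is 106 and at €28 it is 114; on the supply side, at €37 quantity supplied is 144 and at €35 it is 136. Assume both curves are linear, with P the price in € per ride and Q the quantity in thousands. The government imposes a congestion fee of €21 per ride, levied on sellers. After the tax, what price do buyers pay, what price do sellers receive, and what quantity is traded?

Demand slope: (114 − 106)/(28 − 32) = -2, so Qd = 170 − 2P.
Supply slope: (136 − 144)/(35 − 37) = 4, so Qs = 4P − 4.
Without the tax, 170 − 2P = 4P − 4 gives 6P = 174, so P* = €29 and Q* = 112.
With the tax collected from sellers, supply shifts: Qs = 4(P − 21) − 4.
New equilibrium: buyers pay €43, sellers receive €22, Q = 84. (Wedge: Pb − Ps = 21.)

Buyers pay €43; sellers receive €22; quantity = 84.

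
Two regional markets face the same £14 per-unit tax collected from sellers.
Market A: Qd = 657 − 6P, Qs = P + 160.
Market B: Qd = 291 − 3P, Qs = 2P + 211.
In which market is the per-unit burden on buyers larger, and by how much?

Market B, by £3.6.

Market A: pre-tax P* = £71, Q* = 231; post-tax Q = 219; per-unit burden on buyers = £2.
Market B: pre-tax P* = £16, Q* = 243; post-tax Q = 226.2; per-unit burden on buyers = £5.6.
Difference: £2 vs £5.6 → market B is larger by £3.6.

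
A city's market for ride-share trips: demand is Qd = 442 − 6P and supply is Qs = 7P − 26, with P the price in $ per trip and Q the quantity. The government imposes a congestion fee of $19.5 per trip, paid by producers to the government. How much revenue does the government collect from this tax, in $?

Before the tax: set 442 − 6P = 7P − 26 → P* = $36, Q* = 226.
With the tax collected from producers, supply shifts: Qs = 7(P − 19.5) − 26.
Solving gives Q = 163 with consumers paying $46.5 and producers receiving $27 (the $19.5 wedge).
Revenue = t · Q = 19.5 · 163 = $3178.5.

Tax revenue = $3178.5.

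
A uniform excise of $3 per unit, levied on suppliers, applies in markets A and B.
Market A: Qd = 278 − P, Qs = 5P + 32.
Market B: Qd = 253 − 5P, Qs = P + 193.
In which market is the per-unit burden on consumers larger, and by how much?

Market A: pre-tax P* = $41, Q* = 237; post-tax Q = 234.5; per-unit burden on consumers = $2.5.
Market B: pre-tax P* = $10, Q* = 203; post-tax Q = 200.5; per-unit burden on consumers = $0.5.
Difference: $2.5 vs $0.5 → market A is larger by $2.

Market A, by $2.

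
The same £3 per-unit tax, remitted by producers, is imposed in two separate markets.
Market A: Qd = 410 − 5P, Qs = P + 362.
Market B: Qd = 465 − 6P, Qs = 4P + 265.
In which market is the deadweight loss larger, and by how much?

Market A: pre-tax P* = £8, Q* = 370; post-tax Q = 367.5; deadweight loss = £3.75.
Market B: pre-tax P* = £20, Q* = 345; post-tax Q = 337.8; deadweight loss = £10.8.
Difference: £3.75 vs £10.8 → market B is larger by £7.05.

Market B, by £7.05.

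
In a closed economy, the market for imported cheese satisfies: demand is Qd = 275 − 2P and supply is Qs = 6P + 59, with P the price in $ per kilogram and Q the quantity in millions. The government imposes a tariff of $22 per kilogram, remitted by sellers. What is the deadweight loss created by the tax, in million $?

Deadweight loss = $363 million.

Before the tax: set 275 − 2P = 6P + 59 → P* = $27, Q* = 221.
With the tax collected from sellers, supply shifts: Qs = 6(P − 22) + 59.
Solving gives Q = 188 with consumers paying $43.5 and sellers receiving $21.5 (the $22 wedge).
Quantity falls by |ΔQ| = |221 − 188| = 33.
DWL = ½ · t · |ΔQ| = ½ · 22 · 33 = $363.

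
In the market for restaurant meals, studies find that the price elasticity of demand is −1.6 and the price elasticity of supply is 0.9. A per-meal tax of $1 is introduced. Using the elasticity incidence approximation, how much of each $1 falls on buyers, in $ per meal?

Buyers bear ≈ $0.36 per meal.

Incidence ratio: buyers' share ≈ εs / (εs + |εd|) = 0.9 / (0.9 + 1.6) = 0.36.
So buyers bear ≈ 0.36 × $1 = $0.36; producers bear $0.64.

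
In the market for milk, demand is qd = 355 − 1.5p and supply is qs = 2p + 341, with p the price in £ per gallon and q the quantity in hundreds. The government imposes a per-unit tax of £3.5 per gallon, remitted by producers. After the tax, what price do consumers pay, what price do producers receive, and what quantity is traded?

Consumers pay £6; producers receive £2.5; quantity = 346.

Before the tax: set 355 − 1.5p = 2p + 341 → p* = £4, q* = 349.
With the tax collected from producers, supply shifts: qs = 2(p − 3.5) + 341.
New equilibrium: consumers pay £6, producers receive £2.5, q = 346. (Wedge: pb − ps = 3.5.)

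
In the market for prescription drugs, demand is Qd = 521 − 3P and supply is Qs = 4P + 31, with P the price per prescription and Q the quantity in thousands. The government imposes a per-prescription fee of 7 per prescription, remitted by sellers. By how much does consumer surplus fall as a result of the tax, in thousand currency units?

Consumer surplus falls by 1220 thousand.

Without the tax, 521 − 3P = 4P + 31 gives 7P = 490, so P* = 70 and Q* = 311.
With the tax collected from sellers, supply shifts: Qs = 4(P − 7) + 31.
New equilibrium: buyers pay 74, sellers receive 67, Q = 299. (Wedge: Pb − Ps = 7.)
ΔCS is the trapezoid between Q = 299 and Q = 311 of height 4: ½ · (311 + 299) · 4 = 1220.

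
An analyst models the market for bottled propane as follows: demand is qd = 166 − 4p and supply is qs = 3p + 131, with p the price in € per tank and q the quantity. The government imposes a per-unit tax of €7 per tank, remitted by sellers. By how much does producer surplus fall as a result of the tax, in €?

Producer surplus falls by €560.

Without the tax, 166 − 4p = 3p + 131 gives 7p = 35, so p* = €5 and q* = 146.
With the tax collected from sellers, supply shifts: qs = 3(p − 7) + 131.
Solving gives q = 134 with consumers paying €8 and sellers receiving €1 (the €7 wedge).
ΔPS is the trapezoid between Q = 134 and Q = 146 of height €4: ½ · (146 + 134) · 4 = €560.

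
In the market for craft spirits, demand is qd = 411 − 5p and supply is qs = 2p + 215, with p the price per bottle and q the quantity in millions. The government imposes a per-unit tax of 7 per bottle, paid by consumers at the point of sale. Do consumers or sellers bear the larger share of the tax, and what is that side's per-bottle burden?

Without the tax, 411 − 5p = 2p + 215 gives 7p = 196, so p* = 28 and q* = 271.
With the tax collected from consumers, demand (in seller-price terms) shifts: qd = 411 − 5(p + 7).
Solving gives q = 261 with consumers paying 30 and sellers receiving 23 (the 7 wedge).
Per-bottle burden: consumers 2, sellers 5.
Sellers take the larger share because supply is less price-elastic here (demand slope 5 vs supply slope 2).

Sellers bear the larger share: 5 per bottle.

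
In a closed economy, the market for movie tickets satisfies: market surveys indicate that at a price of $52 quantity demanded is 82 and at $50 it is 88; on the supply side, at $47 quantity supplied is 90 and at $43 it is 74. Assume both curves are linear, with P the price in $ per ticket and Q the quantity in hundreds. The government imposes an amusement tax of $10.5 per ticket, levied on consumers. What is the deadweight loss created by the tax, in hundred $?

Deadweight loss = $94.5 hundred.

Demand slope: (88 − 82)/(50 − 52) = -3, so Qd = 238 − 3P.
Supply slope: (74 − 90)/(43 − 47) = 4, so Qs = 4P − 98.
Before the tax: set 238 − 3P = 4P − 98 → P* = $48, Q* = 94.
With the tax collected from consumers, demand (in seller-price terms) shifts: Qd = 238 − 3(P + 10.5).
Solving gives Q = 76 with consumers paying $54 and producers receiving $43.5 (the $10.5 wedge).
Quantity falls by |ΔQ| = |94 − 76| = 18.
DWL = ½ · t · |ΔQ| = ½ · 10.5 · 18 = $94.5.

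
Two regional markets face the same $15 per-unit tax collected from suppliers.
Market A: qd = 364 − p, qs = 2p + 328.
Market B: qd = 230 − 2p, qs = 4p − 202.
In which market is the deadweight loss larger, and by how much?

Market A: pre-tax p* = $12, q* = 352; post-tax q = 342; deadweight loss = $75.
Market B: pre-tax p* = $72, q* = 86; post-tax q = 66; deadweight loss = $150.
Difference: $75 vs $150 → market B is larger by $75.

Market B, by $75.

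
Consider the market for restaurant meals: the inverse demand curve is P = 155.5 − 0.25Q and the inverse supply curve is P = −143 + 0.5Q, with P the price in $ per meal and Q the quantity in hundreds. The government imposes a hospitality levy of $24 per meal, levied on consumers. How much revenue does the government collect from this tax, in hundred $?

Rewrite in direct form: Qd = 622 − 4P and Qs = 2P + 286.
Without the tax, 622 − 4P = 2P + 286 gives 6P = 336, so P* = $56 and Q* = 398.
With the tax collected from consumers, demand (in seller-price terms) shifts: Qd = 622 − 4(P + 24).
New equilibrium: consumers pay $64, producers receive $40, Q = 366. (Wedge: Pb − Ps = 24.)
Revenue = t · Q = 24 · 366 = $8784.

Tax revenue = $8784 hundred.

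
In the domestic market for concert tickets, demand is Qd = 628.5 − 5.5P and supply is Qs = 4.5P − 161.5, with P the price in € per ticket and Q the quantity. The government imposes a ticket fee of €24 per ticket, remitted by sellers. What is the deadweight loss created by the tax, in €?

Deadweight loss = €712.8.

Before the tax: set 628.5 − 5.5P = 4.5P − 161.5 → P* = €79, Q* = 194.
With the tax collected from sellers, supply shifts: Qs = 4.5(P − 24) − 161.5.
New equilibrium: consumers pay €89.8, sellers receive €65.8, Q = 134.6. (Wedge: Pb − Ps = 24.)
Quantity falls by |ΔQ| = |194 − 134.6| = 59.4.
DWL = ½ · t · |ΔQ| = ½ · 24 · 59.4 = €712.8.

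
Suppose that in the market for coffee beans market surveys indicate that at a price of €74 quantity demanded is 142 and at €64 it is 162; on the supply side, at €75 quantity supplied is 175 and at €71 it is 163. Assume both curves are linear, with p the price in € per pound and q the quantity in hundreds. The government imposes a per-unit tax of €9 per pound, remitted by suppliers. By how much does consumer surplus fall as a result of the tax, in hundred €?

Consumer surplus falls by €802.44 hundred.

Demand slope: (162 − 142)/(64 − 74) = -2, so qd = 290 − 2p.
Supply slope: (163 − 175)/(71 − 75) = 3, so qs = 3p − 50.
Before the tax: set 290 − 2p = 3p − 50 → p* = €68, q* = 154.
With the tax collected from suppliers, supply shifts: qs = 3(p − 9) − 50.
Solving gives q = 143.2 with buyers paying €73.4 and suppliers receiving €64.4 (the €9 wedge).
ΔCS is the trapezoid between Q = 143.2 and Q = 154 of height €5.4: ½ · (154 + 143.2) · 5.4 = €802.44.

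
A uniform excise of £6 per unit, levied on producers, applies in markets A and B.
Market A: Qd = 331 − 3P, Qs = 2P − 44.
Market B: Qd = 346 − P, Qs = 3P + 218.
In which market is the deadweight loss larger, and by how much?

Market A, by £8.1.

Market A: pre-tax P* = £75, Q* = 106; post-tax Q = 98.8; deadweight loss = £21.6.
Market B: pre-tax P* = £32, Q* = 314; post-tax Q = 309.5; deadweight loss = £13.5.
Difference: £21.6 vs £13.5 → market A is larger by £8.1.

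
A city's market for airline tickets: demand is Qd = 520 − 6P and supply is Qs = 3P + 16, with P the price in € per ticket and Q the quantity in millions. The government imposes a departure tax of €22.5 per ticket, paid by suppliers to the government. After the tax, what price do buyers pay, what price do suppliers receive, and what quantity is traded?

Buyers pay €63.5; suppliers receive €41; quantity = 139.

Without the tax, 520 − 6P = 3P + 16 gives 9P = 504, so P* = €56 and Q* = 184.
With the tax collected from suppliers, supply shifts: Qs = 3(P − 22.5) + 16.
Solving gives Q = 139 with buyers paying €63.5 and suppliers receiving €41 (the €22.5 wedge).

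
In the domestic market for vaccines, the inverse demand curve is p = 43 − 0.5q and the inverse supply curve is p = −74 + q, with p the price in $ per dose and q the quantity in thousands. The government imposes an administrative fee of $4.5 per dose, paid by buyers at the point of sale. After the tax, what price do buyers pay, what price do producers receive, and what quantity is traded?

Buyers pay $5.5; producers receive $1; quantity = 75.

Rewrite in direct form: qd = 86 − 2p and qs = p + 74.
Without the tax, 86 − 2p = p + 74 gives 3p = 12, so p* = $4 and q* = 78.
With the tax collected from buyers, demand (in seller-price terms) shifts: qd = 86 − 2(p + 4.5).
Solving gives q = 75 with buyers paying $5.5 and producers receiving $1 (the $4.5 wedge).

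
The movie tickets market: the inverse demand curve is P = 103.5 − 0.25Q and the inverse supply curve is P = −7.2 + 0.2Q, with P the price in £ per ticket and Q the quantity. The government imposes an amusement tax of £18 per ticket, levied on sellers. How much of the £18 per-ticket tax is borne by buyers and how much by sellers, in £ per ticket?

Inverting to Q(P) form: Qd = 414 − 4P; Qs = 5P + 36.
Without the tax, 414 − 4P = 5P + 36 gives 9P = 378, so P* = £42 and Q* = 246.
With the tax collected from sellers, supply shifts: Qs = 5(P − 18) + 36.
New equilibrium: buyers pay £52, sellers receive £34, Q = 206. (Wedge: Pb − Ps = 18.)
Burden on buyers: £10; on sellers: £8. (They sum to £18.)

Buyers bear £10 per ticket; sellers bear £8 per ticket.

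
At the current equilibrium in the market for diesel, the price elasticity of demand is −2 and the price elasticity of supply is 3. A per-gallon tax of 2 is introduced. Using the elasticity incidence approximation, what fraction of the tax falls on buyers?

Incidence ratio: buyers' share ≈ εs / (εs + |εd|) = 3 / (3 + 2) = 0.6.
Supply is the more elastic side, so buyers bear the larger share.

Buyers' share ≈ 0.6.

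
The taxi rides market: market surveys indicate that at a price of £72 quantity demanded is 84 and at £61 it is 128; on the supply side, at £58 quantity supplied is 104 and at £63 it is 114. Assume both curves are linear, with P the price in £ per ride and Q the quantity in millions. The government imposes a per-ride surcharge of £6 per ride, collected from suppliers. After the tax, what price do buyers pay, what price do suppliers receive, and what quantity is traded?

Demand slope: (128 − 84)/(61 − 72) = -4, so Qd = 372 − 4P.
Supply slope: (114 − 104)/(63 − 58) = 2, so Qs = 2P − 12.
Before the tax: set 372 − 4P = 2P − 12 → P* = £64, Q* = 116.
With the tax collected from suppliers, supply shifts: Qs = 2(P − 6) − 12.
New equilibrium: buyers pay £66, suppliers receive £60, Q = 108. (Wedge: Pb − Ps = 6.)
The less price-elastic side of the market bears the larger share of a per-unit tax.

Buyers pay £66; suppliers receive £60; quantity = 108.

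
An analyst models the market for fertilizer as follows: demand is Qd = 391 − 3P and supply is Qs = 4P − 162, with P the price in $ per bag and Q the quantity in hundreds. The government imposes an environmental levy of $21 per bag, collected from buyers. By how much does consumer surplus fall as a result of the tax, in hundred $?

Consumer surplus falls by $1632 hundred.

Without the tax, 391 − 3P = 4P − 162 gives 7P = 553, so P* = $79 and Q* = 154.
With the tax collected from buyers, demand (in seller-price terms) shifts: Qd = 391 − 3(P + 21).
New equilibrium: buyers pay $91, producers receive $70, Q = 118. (Wedge: Pb − Ps = 21.)
ΔCS is the trapezoid between Q = 118 and Q = 154 of height $12: ½ · (154 + 118) · 12 = $1632.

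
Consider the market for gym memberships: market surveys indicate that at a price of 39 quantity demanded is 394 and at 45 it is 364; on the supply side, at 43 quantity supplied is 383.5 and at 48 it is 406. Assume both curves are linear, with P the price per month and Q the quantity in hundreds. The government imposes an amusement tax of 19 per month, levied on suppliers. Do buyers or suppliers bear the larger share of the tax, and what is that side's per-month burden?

Demand slope: (364 − 394)/(45 − 39) = -5, so Qd = 589 − 5P.
Supply slope: (406 − 383.5)/(48 − 43) = 4.5, so Qs = 4.5P + 190.
Without the tax, 589 − 5P = 4.5P + 190 gives 9.5P = 399, so P* = 42 and Q* = 379.
With the tax collected from suppliers, supply shifts: Qs = 4.5(P − 19) + 190.
New equilibrium: buyers pay 51, suppliers receive 32, Q = 334. (Wedge: Pb − Ps = 19.)
Per-month burden: buyers 9, suppliers 10.
Suppliers take the larger share because supply is less price-elastic here (demand slope 5 vs supply slope 4.5).
The less price-elastic side of the market bears the larger share of a per-unit tax.

Suppliers bear the larger share: 10 per month.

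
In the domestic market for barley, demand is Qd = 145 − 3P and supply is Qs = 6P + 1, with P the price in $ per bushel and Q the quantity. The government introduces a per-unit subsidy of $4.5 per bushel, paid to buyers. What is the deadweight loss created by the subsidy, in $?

Without the subsidy, 145 − 3P = 6P + 1 gives 9P = 144, so P* = $16 and Q* = 97.
With a per-unit subsidy paid to buyers, each effectively pays P − 4.5, so demand becomes Qd = 145 − 3(P − 4.5).
Solving gives Q = 106 with buyers paying $13 and sellers receiving $17.5 (the $4.5 wedge).
Quantity rises by |ΔQ| = |97 − 106| = 9.
DWL = ½ · t · |ΔQ| = ½ · 4.5 · 9 = $20.25.

Deadweight loss = $20.25.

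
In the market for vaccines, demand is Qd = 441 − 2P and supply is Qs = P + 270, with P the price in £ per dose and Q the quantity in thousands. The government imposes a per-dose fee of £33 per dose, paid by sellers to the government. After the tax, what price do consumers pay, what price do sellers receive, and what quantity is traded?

Without the tax, 441 − 2P = P + 270 gives 3P = 171, so P* = £57 and Q* = 327.
With the tax collected from sellers, supply shifts: Qs = (P − 33) + 270.
New equilibrium: consumers pay £68, sellers receive £35, Q = 305. (Wedge: Pb − Ps = 33.)
The less price-elastic side of the market bears the larger share of a per-unit tax.

Consumers pay £68; sellers receive £35; quantity = 305.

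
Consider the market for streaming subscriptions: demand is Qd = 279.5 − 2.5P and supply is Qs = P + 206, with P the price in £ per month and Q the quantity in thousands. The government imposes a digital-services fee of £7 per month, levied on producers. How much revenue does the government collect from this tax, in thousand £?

Before the tax: set 279.5 − 2.5P = P + 206 → P* = £21, Q* = 227.
With the tax collected from producers, supply shifts: Qs = (P − 7) + 206.
New equilibrium: consumers pay £23, producers receive £16, Q = 222. (Wedge: Pb − Ps = 7.)
Revenue = t · Q = 7 · 222 = £1554.

Tax revenue = £1554 thousand.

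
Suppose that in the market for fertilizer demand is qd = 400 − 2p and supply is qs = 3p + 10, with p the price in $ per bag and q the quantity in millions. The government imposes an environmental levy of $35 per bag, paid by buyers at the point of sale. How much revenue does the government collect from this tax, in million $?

Before the tax: set 400 − 2p = 3p + 10 → p* = $78, q* = 244.
With the tax collected from buyers, demand (in seller-price terms) shifts: qd = 400 − 2(p + 35).
New equilibrium: buyers pay $99, suppliers receive $64, q = 202. (Wedge: pb − ps = 35.)
Revenue = t · Q = 35 · 202 = $7070.

Tax revenue = $7070 million.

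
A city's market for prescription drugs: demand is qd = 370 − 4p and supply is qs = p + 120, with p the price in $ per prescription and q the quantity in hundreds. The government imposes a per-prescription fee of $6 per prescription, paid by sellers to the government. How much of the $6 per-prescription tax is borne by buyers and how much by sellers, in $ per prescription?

Buyers bear $1.2 per prescription; sellers bear $4.8 per prescription.

Before the tax: set 370 − 4p = p + 120 → p* = $50, q* = 170.
With the tax collected from sellers, supply shifts: qs = (p − 6) + 120.
New equilibrium: buyers pay $51.2, sellers receive $45.2, q = 165.2. (Wedge: pb − ps = 6.)
Burden on buyers: $1.2; on sellers: $4.8. (They sum to $6.)
The less price-elastic side of the market bears the larger share of a per-unit tax.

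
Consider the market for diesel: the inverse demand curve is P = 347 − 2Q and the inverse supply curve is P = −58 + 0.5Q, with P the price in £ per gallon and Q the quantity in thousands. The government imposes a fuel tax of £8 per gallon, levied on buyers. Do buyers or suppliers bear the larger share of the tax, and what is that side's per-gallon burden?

Buyers bear the larger share: £6.4 per gallon.

Inverting to Q(P) form: Qd = 173.5 − 0.5P; Qs = 2P + 116.
Before the tax: set 173.5 − 0.5P = 2P + 116 → P* = £23, Q* = 162.
With the tax collected from buyers, demand (in seller-price terms) shifts: Qd = 173.5 − 0.5(P + 8).
New equilibrium: buyers pay £29.4, suppliers receive £21.4, Q = 158.8. (Wedge: Pb − Ps = 8.)
Per-gallon burden: buyers £6.4, suppliers £1.6.
Buyers take the larger share because demand is less price-elastic here (demand slope 0.5 vs supply slope 2).
The less price-elastic side of the market bears the larger share of a per-unit tax.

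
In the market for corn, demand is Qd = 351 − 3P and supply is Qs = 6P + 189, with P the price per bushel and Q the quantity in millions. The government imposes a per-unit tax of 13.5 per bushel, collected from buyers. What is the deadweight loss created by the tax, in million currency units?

Deadweight loss = 182.25 million.

Without the tax, 351 − 3P = 6P + 189 gives 9P = 162, so P* = 18 and Q* = 297.
With the tax collected from buyers, demand (in seller-price terms) shifts: Qd = 351 − 3(P + 13.5).
Solving gives Q = 270 with buyers paying 27 and suppliers receiving 13.5 (the 13.5 wedge).
Quantity falls by |ΔQ| = |297 − 270| = 27.
DWL = ½ · t · |ΔQ| = ½ · 13.5 · 27 = 182.25.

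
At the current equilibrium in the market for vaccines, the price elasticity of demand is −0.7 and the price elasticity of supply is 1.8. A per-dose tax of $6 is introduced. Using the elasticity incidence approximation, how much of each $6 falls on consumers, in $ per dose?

Consumers bear ≈ $4.32 per dose.

Incidence ratio: consumers' share ≈ εs / (εs + |εd|) = 1.8 / (1.8 + 0.7) = 0.72.
So consumers bear ≈ 0.72 × $6 = $4.32; suppliers bear $1.68.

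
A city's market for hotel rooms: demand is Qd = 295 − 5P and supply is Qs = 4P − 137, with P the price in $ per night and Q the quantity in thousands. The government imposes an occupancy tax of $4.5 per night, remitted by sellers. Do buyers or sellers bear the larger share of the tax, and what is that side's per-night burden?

Without the tax, 295 − 5P = 4P − 137 gives 9P = 432, so P* = $48 and Q* = 55.
With the tax collected from sellers, supply shifts: Qs = 4(P − 4.5) − 137.
New equilibrium: buyers pay $50, sellers receive $45.5, Q = 45. (Wedge: Pb − Ps = 4.5.)
Per-night burden: buyers $2, sellers $2.5.
Sellers take the larger share because supply is less price-elastic here (demand slope 5 vs supply slope 4).
The less price-elastic side of the market bears the larger share of a per-unit tax.

Sellers bear the larger share: $2.5 per night.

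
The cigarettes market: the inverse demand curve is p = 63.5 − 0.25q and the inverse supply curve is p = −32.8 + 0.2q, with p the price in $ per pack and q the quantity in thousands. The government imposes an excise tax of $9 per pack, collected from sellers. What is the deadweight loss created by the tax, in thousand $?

Deadweight loss = $90 thousand.

Rewrite in direct form: qd = 254 − 4p and qs = 5p + 164.
Before the tax: set 254 − 4p = 5p + 164 → p* = $10, q* = 214.
With the tax collected from sellers, supply shifts: qs = 5(p − 9) + 164.
Solving gives q = 194 with consumers paying $15 and sellers receiving $6 (the $9 wedge).
Quantity falls by |ΔQ| = |214 − 194| = 20.
DWL = ½ · t · |ΔQ| = ½ · 9 · 20 = $90.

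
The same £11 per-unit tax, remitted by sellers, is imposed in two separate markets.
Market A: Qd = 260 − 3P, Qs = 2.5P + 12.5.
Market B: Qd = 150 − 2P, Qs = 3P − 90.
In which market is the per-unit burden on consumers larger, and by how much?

Market A: pre-tax P* = £45, Q* = 125; post-tax Q = 110; per-unit burden on consumers = £5.
Market B: pre-tax P* = £48, Q* = 54; post-tax Q = 40.8; per-unit burden on consumers = £6.6.
Difference: £5 vs £6.6 → market B is larger by £1.6.

Market B, by £1.6.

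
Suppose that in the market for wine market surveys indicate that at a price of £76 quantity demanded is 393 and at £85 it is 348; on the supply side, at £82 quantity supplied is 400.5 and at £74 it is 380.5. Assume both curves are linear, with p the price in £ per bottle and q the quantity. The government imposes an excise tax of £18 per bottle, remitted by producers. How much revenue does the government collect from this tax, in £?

Demand slope: (348 − 393)/(85 − 76) = -5, so qd = 773 − 5p.
Supply slope: (380.5 − 400.5)/(74 − 82) = 2.5, so qs = 2.5p + 195.5.
Without the tax, 773 − 5p = 2.5p + 195.5 gives 7.5p = 577.5, so p* = £77 and q* = 388.
With the tax collected from producers, supply shifts: qs = 2.5(p − 18) + 195.5.
Solving gives q = 358 with buyers paying £83 and producers receiving £65 (the £18 wedge).
Revenue = t · Q = 18 · 358 = £6444.

Tax revenue = £6444.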